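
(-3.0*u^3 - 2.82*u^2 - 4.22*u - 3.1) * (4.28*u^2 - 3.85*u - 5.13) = -12.84*u^5 - 0.519599999999999*u^4 + 8.1854*u^3 + 17.4456*u^2 + 33.5836*u + 15.903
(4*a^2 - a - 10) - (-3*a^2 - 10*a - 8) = 7*a^2 + 9*a - 2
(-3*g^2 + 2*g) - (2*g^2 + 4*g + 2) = -5*g^2 - 2*g - 2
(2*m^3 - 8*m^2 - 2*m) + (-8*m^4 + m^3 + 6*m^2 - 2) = -8*m^4 + 3*m^3 - 2*m^2 - 2*m - 2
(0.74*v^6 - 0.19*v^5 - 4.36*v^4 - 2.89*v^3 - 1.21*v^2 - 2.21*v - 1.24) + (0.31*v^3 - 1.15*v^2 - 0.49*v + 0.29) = 0.74*v^6 - 0.19*v^5 - 4.36*v^4 - 2.58*v^3 - 2.36*v^2 - 2.7*v - 0.95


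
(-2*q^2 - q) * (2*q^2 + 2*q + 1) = -4*q^4 - 6*q^3 - 4*q^2 - q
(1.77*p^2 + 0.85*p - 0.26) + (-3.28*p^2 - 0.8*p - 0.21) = -1.51*p^2 + 0.0499999999999999*p - 0.47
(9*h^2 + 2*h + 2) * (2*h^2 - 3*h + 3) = 18*h^4 - 23*h^3 + 25*h^2 + 6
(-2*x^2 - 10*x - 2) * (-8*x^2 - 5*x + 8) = 16*x^4 + 90*x^3 + 50*x^2 - 70*x - 16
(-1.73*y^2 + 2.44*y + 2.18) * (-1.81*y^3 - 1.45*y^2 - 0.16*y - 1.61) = 3.1313*y^5 - 1.9079*y^4 - 7.207*y^3 - 0.7661*y^2 - 4.2772*y - 3.5098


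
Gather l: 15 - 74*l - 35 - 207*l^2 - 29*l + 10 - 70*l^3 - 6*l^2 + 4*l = -70*l^3 - 213*l^2 - 99*l - 10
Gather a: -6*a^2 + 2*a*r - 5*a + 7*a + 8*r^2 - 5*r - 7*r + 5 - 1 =-6*a^2 + a*(2*r + 2) + 8*r^2 - 12*r + 4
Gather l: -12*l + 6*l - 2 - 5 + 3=-6*l - 4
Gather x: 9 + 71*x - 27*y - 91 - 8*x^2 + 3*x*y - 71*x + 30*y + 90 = -8*x^2 + 3*x*y + 3*y + 8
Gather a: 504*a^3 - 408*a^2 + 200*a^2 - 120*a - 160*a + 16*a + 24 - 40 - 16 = 504*a^3 - 208*a^2 - 264*a - 32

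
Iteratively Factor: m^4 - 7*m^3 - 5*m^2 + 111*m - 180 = (m + 4)*(m^3 - 11*m^2 + 39*m - 45) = (m - 3)*(m + 4)*(m^2 - 8*m + 15) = (m - 5)*(m - 3)*(m + 4)*(m - 3)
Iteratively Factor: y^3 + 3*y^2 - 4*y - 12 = (y + 2)*(y^2 + y - 6) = (y - 2)*(y + 2)*(y + 3)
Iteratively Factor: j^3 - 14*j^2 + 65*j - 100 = (j - 5)*(j^2 - 9*j + 20) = (j - 5)*(j - 4)*(j - 5)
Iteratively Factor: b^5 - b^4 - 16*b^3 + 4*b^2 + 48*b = (b + 3)*(b^4 - 4*b^3 - 4*b^2 + 16*b) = (b - 2)*(b + 3)*(b^3 - 2*b^2 - 8*b) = (b - 2)*(b + 2)*(b + 3)*(b^2 - 4*b) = (b - 4)*(b - 2)*(b + 2)*(b + 3)*(b)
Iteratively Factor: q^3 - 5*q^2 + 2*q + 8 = (q - 2)*(q^2 - 3*q - 4) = (q - 4)*(q - 2)*(q + 1)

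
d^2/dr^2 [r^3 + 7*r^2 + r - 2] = 6*r + 14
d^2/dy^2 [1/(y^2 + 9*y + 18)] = 2*(-y^2 - 9*y + (2*y + 9)^2 - 18)/(y^2 + 9*y + 18)^3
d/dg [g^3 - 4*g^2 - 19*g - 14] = 3*g^2 - 8*g - 19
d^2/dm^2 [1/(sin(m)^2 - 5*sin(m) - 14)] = (-4*sin(m)^4 + 15*sin(m)^3 - 75*sin(m)^2 + 40*sin(m) + 78)/((sin(m) - 7)^3*(sin(m) + 2)^3)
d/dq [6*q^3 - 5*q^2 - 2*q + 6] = 18*q^2 - 10*q - 2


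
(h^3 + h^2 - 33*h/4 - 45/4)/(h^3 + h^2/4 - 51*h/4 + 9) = (4*h^2 + 16*h + 15)/(4*h^2 + 13*h - 12)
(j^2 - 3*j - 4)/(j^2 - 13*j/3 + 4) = 3*(j^2 - 3*j - 4)/(3*j^2 - 13*j + 12)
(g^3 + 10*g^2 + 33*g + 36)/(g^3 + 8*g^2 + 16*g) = (g^2 + 6*g + 9)/(g*(g + 4))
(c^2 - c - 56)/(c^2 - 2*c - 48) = (c + 7)/(c + 6)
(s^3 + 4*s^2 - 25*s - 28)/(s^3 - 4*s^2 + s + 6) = (s^2 + 3*s - 28)/(s^2 - 5*s + 6)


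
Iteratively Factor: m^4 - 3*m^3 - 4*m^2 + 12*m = (m - 3)*(m^3 - 4*m) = (m - 3)*(m + 2)*(m^2 - 2*m) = m*(m - 3)*(m + 2)*(m - 2)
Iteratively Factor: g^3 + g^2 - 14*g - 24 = (g + 3)*(g^2 - 2*g - 8) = (g - 4)*(g + 3)*(g + 2)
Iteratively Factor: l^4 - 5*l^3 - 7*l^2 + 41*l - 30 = (l - 1)*(l^3 - 4*l^2 - 11*l + 30) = (l - 5)*(l - 1)*(l^2 + l - 6) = (l - 5)*(l - 1)*(l + 3)*(l - 2)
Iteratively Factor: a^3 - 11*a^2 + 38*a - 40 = (a - 2)*(a^2 - 9*a + 20) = (a - 4)*(a - 2)*(a - 5)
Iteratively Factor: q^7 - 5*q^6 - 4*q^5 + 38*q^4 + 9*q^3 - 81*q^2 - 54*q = (q + 2)*(q^6 - 7*q^5 + 10*q^4 + 18*q^3 - 27*q^2 - 27*q) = (q - 3)*(q + 2)*(q^5 - 4*q^4 - 2*q^3 + 12*q^2 + 9*q) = (q - 3)*(q + 1)*(q + 2)*(q^4 - 5*q^3 + 3*q^2 + 9*q) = q*(q - 3)*(q + 1)*(q + 2)*(q^3 - 5*q^2 + 3*q + 9) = q*(q - 3)^2*(q + 1)*(q + 2)*(q^2 - 2*q - 3) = q*(q - 3)^2*(q + 1)^2*(q + 2)*(q - 3)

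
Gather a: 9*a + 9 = 9*a + 9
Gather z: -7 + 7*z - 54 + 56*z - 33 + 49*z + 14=112*z - 80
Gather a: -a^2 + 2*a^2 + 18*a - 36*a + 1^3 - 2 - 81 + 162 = a^2 - 18*a + 80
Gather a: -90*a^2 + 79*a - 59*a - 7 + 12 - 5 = -90*a^2 + 20*a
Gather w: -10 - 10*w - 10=-10*w - 20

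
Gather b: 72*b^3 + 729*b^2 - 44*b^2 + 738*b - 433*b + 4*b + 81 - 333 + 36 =72*b^3 + 685*b^2 + 309*b - 216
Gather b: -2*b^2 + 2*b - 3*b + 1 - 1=-2*b^2 - b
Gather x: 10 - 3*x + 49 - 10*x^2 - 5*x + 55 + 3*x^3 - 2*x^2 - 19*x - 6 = 3*x^3 - 12*x^2 - 27*x + 108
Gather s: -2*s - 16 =-2*s - 16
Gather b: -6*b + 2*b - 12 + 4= -4*b - 8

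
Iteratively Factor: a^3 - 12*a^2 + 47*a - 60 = (a - 3)*(a^2 - 9*a + 20) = (a - 4)*(a - 3)*(a - 5)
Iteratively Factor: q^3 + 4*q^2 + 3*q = (q + 1)*(q^2 + 3*q) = q*(q + 1)*(q + 3)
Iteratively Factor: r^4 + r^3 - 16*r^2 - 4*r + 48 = (r - 2)*(r^3 + 3*r^2 - 10*r - 24) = (r - 2)*(r + 2)*(r^2 + r - 12) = (r - 3)*(r - 2)*(r + 2)*(r + 4)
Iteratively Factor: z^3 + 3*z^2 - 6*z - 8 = (z - 2)*(z^2 + 5*z + 4) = (z - 2)*(z + 1)*(z + 4)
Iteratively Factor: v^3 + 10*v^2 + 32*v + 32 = (v + 4)*(v^2 + 6*v + 8) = (v + 2)*(v + 4)*(v + 4)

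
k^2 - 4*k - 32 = (k - 8)*(k + 4)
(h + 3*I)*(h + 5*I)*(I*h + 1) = I*h^3 - 7*h^2 - 7*I*h - 15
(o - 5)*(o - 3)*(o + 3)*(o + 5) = o^4 - 34*o^2 + 225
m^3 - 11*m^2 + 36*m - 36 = (m - 6)*(m - 3)*(m - 2)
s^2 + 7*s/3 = s*(s + 7/3)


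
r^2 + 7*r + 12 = (r + 3)*(r + 4)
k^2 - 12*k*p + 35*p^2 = (k - 7*p)*(k - 5*p)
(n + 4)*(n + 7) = n^2 + 11*n + 28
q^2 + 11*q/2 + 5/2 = (q + 1/2)*(q + 5)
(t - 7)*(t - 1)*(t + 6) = t^3 - 2*t^2 - 41*t + 42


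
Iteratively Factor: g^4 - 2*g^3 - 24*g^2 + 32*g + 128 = (g - 4)*(g^3 + 2*g^2 - 16*g - 32) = (g - 4)*(g + 4)*(g^2 - 2*g - 8) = (g - 4)^2*(g + 4)*(g + 2)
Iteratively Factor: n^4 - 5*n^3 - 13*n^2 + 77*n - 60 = (n - 5)*(n^3 - 13*n + 12) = (n - 5)*(n - 1)*(n^2 + n - 12) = (n - 5)*(n - 3)*(n - 1)*(n + 4)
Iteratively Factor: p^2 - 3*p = (p)*(p - 3)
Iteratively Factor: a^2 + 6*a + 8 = (a + 2)*(a + 4)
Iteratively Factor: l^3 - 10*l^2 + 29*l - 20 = (l - 5)*(l^2 - 5*l + 4) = (l - 5)*(l - 4)*(l - 1)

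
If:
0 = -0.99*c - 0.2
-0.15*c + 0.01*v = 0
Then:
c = -0.20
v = -3.03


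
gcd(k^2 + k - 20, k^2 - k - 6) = 1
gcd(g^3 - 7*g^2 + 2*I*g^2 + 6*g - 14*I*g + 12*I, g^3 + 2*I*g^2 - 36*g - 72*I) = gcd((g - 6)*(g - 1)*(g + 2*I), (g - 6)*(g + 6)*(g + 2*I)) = g^2 + g*(-6 + 2*I) - 12*I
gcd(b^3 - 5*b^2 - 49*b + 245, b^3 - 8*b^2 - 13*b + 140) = b^2 - 12*b + 35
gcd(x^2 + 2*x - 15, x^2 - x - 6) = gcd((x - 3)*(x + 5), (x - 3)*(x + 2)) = x - 3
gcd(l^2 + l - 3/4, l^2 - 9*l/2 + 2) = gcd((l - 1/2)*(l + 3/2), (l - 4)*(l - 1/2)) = l - 1/2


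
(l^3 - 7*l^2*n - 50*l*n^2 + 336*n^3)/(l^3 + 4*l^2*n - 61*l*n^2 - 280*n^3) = (l - 6*n)/(l + 5*n)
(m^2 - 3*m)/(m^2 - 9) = m/(m + 3)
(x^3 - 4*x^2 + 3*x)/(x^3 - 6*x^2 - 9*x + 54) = x*(x - 1)/(x^2 - 3*x - 18)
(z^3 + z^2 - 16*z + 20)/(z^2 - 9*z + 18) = (z^3 + z^2 - 16*z + 20)/(z^2 - 9*z + 18)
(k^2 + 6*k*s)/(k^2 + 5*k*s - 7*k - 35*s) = k*(k + 6*s)/(k^2 + 5*k*s - 7*k - 35*s)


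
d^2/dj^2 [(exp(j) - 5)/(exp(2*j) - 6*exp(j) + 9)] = (exp(2*j) - 8*exp(j) - 21)*exp(j)/(exp(4*j) - 12*exp(3*j) + 54*exp(2*j) - 108*exp(j) + 81)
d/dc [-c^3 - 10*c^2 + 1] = c*(-3*c - 20)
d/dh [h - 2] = 1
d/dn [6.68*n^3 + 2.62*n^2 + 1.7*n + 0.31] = 20.04*n^2 + 5.24*n + 1.7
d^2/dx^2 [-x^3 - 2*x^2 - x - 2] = -6*x - 4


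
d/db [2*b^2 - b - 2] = 4*b - 1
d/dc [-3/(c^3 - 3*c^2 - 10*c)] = 3*(3*c^2 - 6*c - 10)/(c^2*(-c^2 + 3*c + 10)^2)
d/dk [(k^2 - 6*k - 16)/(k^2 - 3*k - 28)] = 3*(k^2 - 8*k + 40)/(k^4 - 6*k^3 - 47*k^2 + 168*k + 784)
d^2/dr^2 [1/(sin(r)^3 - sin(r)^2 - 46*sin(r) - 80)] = (9*sin(r)^6 - 11*sin(r)^5 - 100*sin(r)^4 + 874*sin(r)^3 + 2066*sin(r)^2 - 4436*sin(r) - 4072)/(-sin(r)^3 + sin(r)^2 + 46*sin(r) + 80)^3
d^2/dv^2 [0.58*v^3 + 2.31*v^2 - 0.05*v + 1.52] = 3.48*v + 4.62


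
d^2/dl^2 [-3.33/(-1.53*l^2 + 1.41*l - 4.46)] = (-15.590394*l^2 + 14.367618*l + 3.33*(3.06*l - 1.41)*(6.12*l - 2.82) - 45.446508)/(1.53*l^2 - 1.41*l + 4.46)^3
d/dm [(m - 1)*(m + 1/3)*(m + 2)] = 3*m^2 + 8*m/3 - 5/3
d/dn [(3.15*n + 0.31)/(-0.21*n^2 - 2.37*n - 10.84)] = (0.6615*n^2 + 0.1302*n - 33.4113)/(0.0441*n^4 + 0.9954*n^3 + 10.1697*n^2 + 51.3816*n + 117.5056)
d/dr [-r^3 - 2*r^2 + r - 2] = -3*r^2 - 4*r + 1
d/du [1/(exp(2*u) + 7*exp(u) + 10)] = (-2*exp(u) - 7)*exp(u)/(exp(2*u) + 7*exp(u) + 10)^2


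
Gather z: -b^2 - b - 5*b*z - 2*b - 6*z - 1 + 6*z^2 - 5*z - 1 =-b^2 - 3*b + 6*z^2 + z*(-5*b - 11) - 2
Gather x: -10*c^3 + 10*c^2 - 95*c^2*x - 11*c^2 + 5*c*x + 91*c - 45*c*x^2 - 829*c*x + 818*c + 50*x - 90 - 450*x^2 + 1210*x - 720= -10*c^3 - c^2 + 909*c + x^2*(-45*c - 450) + x*(-95*c^2 - 824*c + 1260) - 810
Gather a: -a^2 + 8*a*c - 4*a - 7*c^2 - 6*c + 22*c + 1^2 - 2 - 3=-a^2 + a*(8*c - 4) - 7*c^2 + 16*c - 4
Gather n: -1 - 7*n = -7*n - 1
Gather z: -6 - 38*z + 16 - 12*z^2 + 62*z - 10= -12*z^2 + 24*z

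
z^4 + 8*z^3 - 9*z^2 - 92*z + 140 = (z - 2)^2*(z + 5)*(z + 7)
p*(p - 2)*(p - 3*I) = p^3 - 2*p^2 - 3*I*p^2 + 6*I*p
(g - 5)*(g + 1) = g^2 - 4*g - 5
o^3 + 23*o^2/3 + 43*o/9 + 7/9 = (o + 1/3)^2*(o + 7)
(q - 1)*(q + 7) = q^2 + 6*q - 7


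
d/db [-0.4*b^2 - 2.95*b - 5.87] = -0.8*b - 2.95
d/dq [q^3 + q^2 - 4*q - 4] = 3*q^2 + 2*q - 4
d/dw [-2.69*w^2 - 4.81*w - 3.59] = -5.38*w - 4.81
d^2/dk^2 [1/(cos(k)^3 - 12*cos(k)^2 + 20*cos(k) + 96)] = ((83*cos(k) - 96*cos(2*k) + 9*cos(3*k))*(cos(k)^3 - 12*cos(k)^2 + 20*cos(k) + 96)/4 + 2*(3*cos(k)^2 - 24*cos(k) + 20)^2*sin(k)^2)/(cos(k)^3 - 12*cos(k)^2 + 20*cos(k) + 96)^3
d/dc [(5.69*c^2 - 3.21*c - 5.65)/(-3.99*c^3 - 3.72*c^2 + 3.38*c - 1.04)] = (22.7031*c^4 - 25.6158*c^3 - 60.3395*c^2 - 53.8712*c + 22.4354)/(15.9201*c^6 + 29.6856*c^5 - 13.134*c^4 - 16.848*c^3 + 19.162*c^2 - 7.0304*c + 1.0816)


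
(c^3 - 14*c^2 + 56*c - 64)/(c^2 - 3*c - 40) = (c^2 - 6*c + 8)/(c + 5)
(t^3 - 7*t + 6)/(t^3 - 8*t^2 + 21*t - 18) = (t^2 + 2*t - 3)/(t^2 - 6*t + 9)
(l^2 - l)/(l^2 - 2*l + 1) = l/(l - 1)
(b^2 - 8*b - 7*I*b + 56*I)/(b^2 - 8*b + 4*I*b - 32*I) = (b - 7*I)/(b + 4*I)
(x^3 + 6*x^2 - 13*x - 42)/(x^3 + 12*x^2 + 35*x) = (x^2 - x - 6)/(x*(x + 5))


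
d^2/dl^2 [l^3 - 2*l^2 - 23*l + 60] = 6*l - 4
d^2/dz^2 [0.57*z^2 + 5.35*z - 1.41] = 1.14000000000000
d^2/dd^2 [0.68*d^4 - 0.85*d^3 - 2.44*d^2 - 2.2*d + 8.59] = 8.16*d^2 - 5.1*d - 4.88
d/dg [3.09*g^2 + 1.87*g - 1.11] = 6.18*g + 1.87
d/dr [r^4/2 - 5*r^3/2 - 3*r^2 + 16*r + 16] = 2*r^3 - 15*r^2/2 - 6*r + 16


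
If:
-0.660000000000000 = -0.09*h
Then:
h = 7.33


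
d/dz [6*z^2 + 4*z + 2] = 12*z + 4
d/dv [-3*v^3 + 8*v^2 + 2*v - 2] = -9*v^2 + 16*v + 2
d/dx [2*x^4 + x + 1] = 8*x^3 + 1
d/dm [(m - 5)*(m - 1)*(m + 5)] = 3*m^2 - 2*m - 25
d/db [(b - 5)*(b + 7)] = 2*b + 2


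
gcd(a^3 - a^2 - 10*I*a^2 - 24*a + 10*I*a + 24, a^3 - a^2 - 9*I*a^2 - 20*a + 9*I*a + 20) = a^2 + a*(-1 - 4*I) + 4*I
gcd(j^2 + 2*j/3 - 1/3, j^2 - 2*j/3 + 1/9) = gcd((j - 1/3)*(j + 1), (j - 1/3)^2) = j - 1/3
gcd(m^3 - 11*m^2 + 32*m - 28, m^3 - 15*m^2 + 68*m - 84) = m^2 - 9*m + 14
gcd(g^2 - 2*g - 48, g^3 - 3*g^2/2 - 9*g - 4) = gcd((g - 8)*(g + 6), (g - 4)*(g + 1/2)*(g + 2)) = 1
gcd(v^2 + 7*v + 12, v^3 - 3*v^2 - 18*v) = v + 3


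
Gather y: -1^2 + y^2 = y^2 - 1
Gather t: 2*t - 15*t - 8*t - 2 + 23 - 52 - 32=-21*t - 63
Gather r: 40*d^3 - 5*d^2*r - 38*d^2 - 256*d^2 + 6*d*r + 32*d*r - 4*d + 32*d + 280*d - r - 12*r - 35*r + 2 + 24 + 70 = 40*d^3 - 294*d^2 + 308*d + r*(-5*d^2 + 38*d - 48) + 96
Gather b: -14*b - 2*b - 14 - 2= -16*b - 16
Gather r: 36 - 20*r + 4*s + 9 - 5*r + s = -25*r + 5*s + 45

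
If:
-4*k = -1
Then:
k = 1/4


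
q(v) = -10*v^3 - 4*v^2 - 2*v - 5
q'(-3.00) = -248.00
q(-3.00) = 235.00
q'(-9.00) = -2360.00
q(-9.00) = 6979.00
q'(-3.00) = -248.00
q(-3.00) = 235.00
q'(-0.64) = -9.17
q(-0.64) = -2.74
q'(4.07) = -531.51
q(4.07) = -753.59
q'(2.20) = -164.80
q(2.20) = -135.24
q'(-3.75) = -393.88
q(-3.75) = 473.59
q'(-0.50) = -5.50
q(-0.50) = -3.75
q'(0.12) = -3.39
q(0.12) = -5.31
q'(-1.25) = -38.88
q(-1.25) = 10.78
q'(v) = -30*v^2 - 8*v - 2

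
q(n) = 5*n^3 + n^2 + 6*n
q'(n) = 15*n^2 + 2*n + 6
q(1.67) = 36.10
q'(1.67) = 51.17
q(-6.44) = -1332.62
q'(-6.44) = 615.22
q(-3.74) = -270.02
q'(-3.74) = 208.33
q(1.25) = 18.83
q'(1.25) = 31.94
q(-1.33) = -17.97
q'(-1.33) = 29.87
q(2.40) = 89.28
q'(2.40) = 97.20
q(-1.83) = -38.27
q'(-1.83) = 52.57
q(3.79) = 309.30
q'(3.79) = 229.04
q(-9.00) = -3618.00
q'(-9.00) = 1203.00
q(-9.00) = -3618.00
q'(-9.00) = 1203.00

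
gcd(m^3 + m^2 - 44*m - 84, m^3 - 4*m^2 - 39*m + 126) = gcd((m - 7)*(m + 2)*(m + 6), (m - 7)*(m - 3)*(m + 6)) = m^2 - m - 42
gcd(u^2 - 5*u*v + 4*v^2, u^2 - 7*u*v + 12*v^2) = u - 4*v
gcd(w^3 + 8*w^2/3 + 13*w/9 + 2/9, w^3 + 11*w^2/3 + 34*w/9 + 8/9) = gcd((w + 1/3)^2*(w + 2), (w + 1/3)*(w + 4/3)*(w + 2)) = w^2 + 7*w/3 + 2/3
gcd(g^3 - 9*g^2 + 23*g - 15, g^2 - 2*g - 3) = g - 3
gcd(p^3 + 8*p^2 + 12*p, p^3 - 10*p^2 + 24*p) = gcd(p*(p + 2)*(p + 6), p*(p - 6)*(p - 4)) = p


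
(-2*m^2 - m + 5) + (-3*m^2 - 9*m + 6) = -5*m^2 - 10*m + 11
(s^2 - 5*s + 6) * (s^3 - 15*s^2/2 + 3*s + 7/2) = s^5 - 25*s^4/2 + 93*s^3/2 - 113*s^2/2 + s/2 + 21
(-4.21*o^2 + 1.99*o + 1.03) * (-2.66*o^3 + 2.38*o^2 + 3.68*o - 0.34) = 11.1986*o^5 - 15.3132*o^4 - 13.4964*o^3 + 11.206*o^2 + 3.1138*o - 0.3502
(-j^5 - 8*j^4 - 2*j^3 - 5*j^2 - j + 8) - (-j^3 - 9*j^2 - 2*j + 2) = -j^5 - 8*j^4 - j^3 + 4*j^2 + j + 6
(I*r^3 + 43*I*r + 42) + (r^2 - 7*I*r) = I*r^3 + r^2 + 36*I*r + 42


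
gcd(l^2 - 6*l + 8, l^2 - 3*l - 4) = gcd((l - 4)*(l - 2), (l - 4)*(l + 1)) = l - 4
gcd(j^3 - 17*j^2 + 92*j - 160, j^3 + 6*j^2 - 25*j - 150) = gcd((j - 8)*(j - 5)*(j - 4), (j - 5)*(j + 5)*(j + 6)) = j - 5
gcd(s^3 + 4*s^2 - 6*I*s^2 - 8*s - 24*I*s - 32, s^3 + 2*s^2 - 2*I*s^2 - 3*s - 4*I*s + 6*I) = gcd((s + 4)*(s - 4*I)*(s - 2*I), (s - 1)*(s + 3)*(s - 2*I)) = s - 2*I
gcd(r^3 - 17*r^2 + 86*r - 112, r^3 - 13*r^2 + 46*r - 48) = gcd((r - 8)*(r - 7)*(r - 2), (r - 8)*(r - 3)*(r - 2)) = r^2 - 10*r + 16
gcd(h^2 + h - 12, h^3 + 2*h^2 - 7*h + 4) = h + 4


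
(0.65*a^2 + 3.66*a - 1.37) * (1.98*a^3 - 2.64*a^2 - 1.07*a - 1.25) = 1.287*a^5 + 5.5308*a^4 - 13.0705*a^3 - 1.1119*a^2 - 3.1091*a + 1.7125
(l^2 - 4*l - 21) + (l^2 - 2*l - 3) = 2*l^2 - 6*l - 24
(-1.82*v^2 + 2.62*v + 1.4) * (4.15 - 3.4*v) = 6.188*v^3 - 16.461*v^2 + 6.113*v + 5.81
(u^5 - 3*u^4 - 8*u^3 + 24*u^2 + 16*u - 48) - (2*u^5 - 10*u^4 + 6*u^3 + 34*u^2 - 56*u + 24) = -u^5 + 7*u^4 - 14*u^3 - 10*u^2 + 72*u - 72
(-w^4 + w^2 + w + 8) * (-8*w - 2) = 8*w^5 + 2*w^4 - 8*w^3 - 10*w^2 - 66*w - 16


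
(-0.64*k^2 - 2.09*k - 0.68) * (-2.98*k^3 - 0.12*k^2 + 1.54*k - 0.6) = 1.9072*k^5 + 6.305*k^4 + 1.2916*k^3 - 2.753*k^2 + 0.2068*k + 0.408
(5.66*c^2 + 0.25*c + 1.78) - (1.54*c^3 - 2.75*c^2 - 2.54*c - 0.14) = -1.54*c^3 + 8.41*c^2 + 2.79*c + 1.92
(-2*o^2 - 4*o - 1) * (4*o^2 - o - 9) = -8*o^4 - 14*o^3 + 18*o^2 + 37*o + 9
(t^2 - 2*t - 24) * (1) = t^2 - 2*t - 24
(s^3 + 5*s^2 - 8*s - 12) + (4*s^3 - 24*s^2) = 5*s^3 - 19*s^2 - 8*s - 12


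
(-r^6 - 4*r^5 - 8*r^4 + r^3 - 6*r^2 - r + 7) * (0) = 0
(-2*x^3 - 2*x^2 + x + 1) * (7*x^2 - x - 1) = -14*x^5 - 12*x^4 + 11*x^3 + 8*x^2 - 2*x - 1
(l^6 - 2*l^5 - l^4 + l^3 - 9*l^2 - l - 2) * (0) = 0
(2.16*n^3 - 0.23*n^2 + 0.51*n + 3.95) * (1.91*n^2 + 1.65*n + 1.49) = 4.1256*n^5 + 3.1247*n^4 + 3.813*n^3 + 8.0433*n^2 + 7.2774*n + 5.8855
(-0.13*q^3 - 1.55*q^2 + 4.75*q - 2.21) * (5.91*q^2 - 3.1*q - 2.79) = -0.7683*q^5 - 8.7575*q^4 + 33.2402*q^3 - 23.4616*q^2 - 6.4015*q + 6.1659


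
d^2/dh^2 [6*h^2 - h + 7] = 12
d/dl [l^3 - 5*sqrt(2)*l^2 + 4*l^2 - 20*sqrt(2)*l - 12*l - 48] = 3*l^2 - 10*sqrt(2)*l + 8*l - 20*sqrt(2) - 12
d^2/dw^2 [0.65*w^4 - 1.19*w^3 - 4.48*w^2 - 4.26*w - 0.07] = 7.8*w^2 - 7.14*w - 8.96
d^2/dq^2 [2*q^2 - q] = 4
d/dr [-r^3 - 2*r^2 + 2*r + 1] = -3*r^2 - 4*r + 2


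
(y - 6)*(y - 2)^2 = y^3 - 10*y^2 + 28*y - 24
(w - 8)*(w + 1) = w^2 - 7*w - 8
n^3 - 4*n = n*(n - 2)*(n + 2)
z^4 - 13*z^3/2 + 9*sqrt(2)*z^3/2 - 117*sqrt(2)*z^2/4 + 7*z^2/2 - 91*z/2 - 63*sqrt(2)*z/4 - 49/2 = (z - 7)*(z + 1/2)*(z + sqrt(2))*(z + 7*sqrt(2)/2)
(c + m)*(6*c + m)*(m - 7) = 6*c^2*m - 42*c^2 + 7*c*m^2 - 49*c*m + m^3 - 7*m^2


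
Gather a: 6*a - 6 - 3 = 6*a - 9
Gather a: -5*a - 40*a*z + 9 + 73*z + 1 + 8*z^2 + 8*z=a*(-40*z - 5) + 8*z^2 + 81*z + 10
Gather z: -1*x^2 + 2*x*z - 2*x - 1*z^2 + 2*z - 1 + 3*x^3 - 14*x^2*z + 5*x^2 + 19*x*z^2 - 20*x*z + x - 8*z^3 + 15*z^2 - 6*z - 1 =3*x^3 + 4*x^2 - x - 8*z^3 + z^2*(19*x + 14) + z*(-14*x^2 - 18*x - 4) - 2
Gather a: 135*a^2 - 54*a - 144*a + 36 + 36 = 135*a^2 - 198*a + 72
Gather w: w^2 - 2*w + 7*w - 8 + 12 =w^2 + 5*w + 4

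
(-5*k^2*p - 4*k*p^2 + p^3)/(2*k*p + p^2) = (-5*k^2 - 4*k*p + p^2)/(2*k + p)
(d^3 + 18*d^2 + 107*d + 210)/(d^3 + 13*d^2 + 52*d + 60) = (d + 7)/(d + 2)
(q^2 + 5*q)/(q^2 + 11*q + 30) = q/(q + 6)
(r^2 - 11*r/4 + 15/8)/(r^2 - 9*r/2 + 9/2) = (r - 5/4)/(r - 3)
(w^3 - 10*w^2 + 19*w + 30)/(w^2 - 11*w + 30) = w + 1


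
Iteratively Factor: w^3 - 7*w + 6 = (w - 2)*(w^2 + 2*w - 3) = (w - 2)*(w - 1)*(w + 3)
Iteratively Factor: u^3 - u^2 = (u)*(u^2 - u) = u^2*(u - 1)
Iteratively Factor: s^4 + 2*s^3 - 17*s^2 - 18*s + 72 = (s - 2)*(s^3 + 4*s^2 - 9*s - 36) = (s - 3)*(s - 2)*(s^2 + 7*s + 12) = (s - 3)*(s - 2)*(s + 3)*(s + 4)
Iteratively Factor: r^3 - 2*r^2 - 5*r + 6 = (r - 3)*(r^2 + r - 2) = (r - 3)*(r - 1)*(r + 2)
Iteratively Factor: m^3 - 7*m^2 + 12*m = (m - 3)*(m^2 - 4*m) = m*(m - 3)*(m - 4)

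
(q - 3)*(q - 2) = q^2 - 5*q + 6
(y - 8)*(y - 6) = y^2 - 14*y + 48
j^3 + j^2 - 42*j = j*(j - 6)*(j + 7)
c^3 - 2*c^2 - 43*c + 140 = (c - 5)*(c - 4)*(c + 7)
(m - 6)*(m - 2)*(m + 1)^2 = m^4 - 6*m^3 - 3*m^2 + 16*m + 12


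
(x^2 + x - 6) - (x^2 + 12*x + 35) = -11*x - 41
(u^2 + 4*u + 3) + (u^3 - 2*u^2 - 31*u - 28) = u^3 - u^2 - 27*u - 25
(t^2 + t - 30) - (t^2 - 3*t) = 4*t - 30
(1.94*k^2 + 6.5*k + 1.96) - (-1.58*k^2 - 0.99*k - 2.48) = 3.52*k^2 + 7.49*k + 4.44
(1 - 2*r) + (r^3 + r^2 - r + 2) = r^3 + r^2 - 3*r + 3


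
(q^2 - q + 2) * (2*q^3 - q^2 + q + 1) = 2*q^5 - 3*q^4 + 6*q^3 - 2*q^2 + q + 2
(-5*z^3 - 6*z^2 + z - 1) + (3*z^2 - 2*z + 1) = -5*z^3 - 3*z^2 - z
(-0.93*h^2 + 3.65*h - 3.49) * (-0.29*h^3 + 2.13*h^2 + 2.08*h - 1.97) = 0.2697*h^5 - 3.0394*h^4 + 6.8522*h^3 + 1.9904*h^2 - 14.4497*h + 6.8753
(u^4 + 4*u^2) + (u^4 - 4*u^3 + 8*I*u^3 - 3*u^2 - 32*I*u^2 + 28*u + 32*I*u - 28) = 2*u^4 - 4*u^3 + 8*I*u^3 + u^2 - 32*I*u^2 + 28*u + 32*I*u - 28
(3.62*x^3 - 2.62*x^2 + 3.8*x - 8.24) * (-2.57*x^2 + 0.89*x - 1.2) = -9.3034*x^5 + 9.9552*x^4 - 16.4418*x^3 + 27.7028*x^2 - 11.8936*x + 9.888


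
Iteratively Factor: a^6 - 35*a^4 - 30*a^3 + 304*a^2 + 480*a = (a + 3)*(a^5 - 3*a^4 - 26*a^3 + 48*a^2 + 160*a) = (a - 5)*(a + 3)*(a^4 + 2*a^3 - 16*a^2 - 32*a) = (a - 5)*(a + 3)*(a + 4)*(a^3 - 2*a^2 - 8*a) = (a - 5)*(a + 2)*(a + 3)*(a + 4)*(a^2 - 4*a) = (a - 5)*(a - 4)*(a + 2)*(a + 3)*(a + 4)*(a)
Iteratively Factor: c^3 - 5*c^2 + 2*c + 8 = (c + 1)*(c^2 - 6*c + 8) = (c - 4)*(c + 1)*(c - 2)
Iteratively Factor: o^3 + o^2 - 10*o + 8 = (o - 1)*(o^2 + 2*o - 8) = (o - 2)*(o - 1)*(o + 4)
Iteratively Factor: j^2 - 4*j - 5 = (j + 1)*(j - 5)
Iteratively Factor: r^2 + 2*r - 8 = (r + 4)*(r - 2)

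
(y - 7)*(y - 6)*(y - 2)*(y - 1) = y^4 - 16*y^3 + 83*y^2 - 152*y + 84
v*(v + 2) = v^2 + 2*v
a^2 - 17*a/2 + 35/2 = (a - 5)*(a - 7/2)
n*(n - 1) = n^2 - n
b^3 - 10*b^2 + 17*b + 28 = (b - 7)*(b - 4)*(b + 1)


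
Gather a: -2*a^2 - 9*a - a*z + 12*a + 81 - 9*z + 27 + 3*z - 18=-2*a^2 + a*(3 - z) - 6*z + 90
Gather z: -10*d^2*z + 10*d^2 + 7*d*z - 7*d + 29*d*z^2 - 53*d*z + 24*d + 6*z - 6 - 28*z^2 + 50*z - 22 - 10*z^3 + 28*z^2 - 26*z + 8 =10*d^2 + 29*d*z^2 + 17*d - 10*z^3 + z*(-10*d^2 - 46*d + 30) - 20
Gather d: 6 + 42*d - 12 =42*d - 6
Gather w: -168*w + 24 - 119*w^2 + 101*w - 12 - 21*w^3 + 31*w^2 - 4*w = -21*w^3 - 88*w^2 - 71*w + 12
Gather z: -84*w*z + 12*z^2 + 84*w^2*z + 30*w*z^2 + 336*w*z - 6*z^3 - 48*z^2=-6*z^3 + z^2*(30*w - 36) + z*(84*w^2 + 252*w)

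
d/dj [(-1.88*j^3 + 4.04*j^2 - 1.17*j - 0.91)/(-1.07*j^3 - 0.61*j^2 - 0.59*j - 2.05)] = (5.4696*j^4 - 0.2854*j^3 + 5.5436*j^2 - 17.6742*j + 1.8616)/(1.1449*j^6 + 1.3054*j^5 + 1.6347*j^4 + 5.1068*j^3 + 2.8491*j^2 + 2.419*j + 4.2025)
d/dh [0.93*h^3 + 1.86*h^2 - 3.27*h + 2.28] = 2.79*h^2 + 3.72*h - 3.27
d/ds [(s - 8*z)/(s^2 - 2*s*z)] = (s*(s - 2*z) - 2*(s - 8*z)*(s - z))/(s^2*(s - 2*z)^2)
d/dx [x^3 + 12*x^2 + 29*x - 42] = 3*x^2 + 24*x + 29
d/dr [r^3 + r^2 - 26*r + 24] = 3*r^2 + 2*r - 26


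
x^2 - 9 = (x - 3)*(x + 3)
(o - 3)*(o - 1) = o^2 - 4*o + 3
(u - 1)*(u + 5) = u^2 + 4*u - 5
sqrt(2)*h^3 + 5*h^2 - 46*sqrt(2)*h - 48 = (h - 4*sqrt(2))*(h + 6*sqrt(2))*(sqrt(2)*h + 1)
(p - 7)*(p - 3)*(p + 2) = p^3 - 8*p^2 + p + 42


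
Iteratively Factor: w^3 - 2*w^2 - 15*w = (w)*(w^2 - 2*w - 15) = w*(w + 3)*(w - 5)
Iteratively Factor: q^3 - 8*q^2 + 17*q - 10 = (q - 1)*(q^2 - 7*q + 10) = (q - 2)*(q - 1)*(q - 5)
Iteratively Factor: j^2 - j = (j)*(j - 1)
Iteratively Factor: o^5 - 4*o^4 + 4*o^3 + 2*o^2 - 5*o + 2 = (o + 1)*(o^4 - 5*o^3 + 9*o^2 - 7*o + 2) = (o - 1)*(o + 1)*(o^3 - 4*o^2 + 5*o - 2) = (o - 1)^2*(o + 1)*(o^2 - 3*o + 2) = (o - 2)*(o - 1)^2*(o + 1)*(o - 1)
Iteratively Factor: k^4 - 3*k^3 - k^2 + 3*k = (k - 3)*(k^3 - k) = (k - 3)*(k + 1)*(k^2 - k) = (k - 3)*(k - 1)*(k + 1)*(k)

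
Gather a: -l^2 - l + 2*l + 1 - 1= -l^2 + l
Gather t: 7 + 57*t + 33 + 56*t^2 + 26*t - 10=56*t^2 + 83*t + 30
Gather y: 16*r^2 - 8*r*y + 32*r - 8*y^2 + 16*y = 16*r^2 + 32*r - 8*y^2 + y*(16 - 8*r)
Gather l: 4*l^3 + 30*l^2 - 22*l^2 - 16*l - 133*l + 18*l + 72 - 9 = 4*l^3 + 8*l^2 - 131*l + 63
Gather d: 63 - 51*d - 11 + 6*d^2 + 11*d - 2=6*d^2 - 40*d + 50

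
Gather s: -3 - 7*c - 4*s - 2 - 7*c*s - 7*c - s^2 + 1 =-14*c - s^2 + s*(-7*c - 4) - 4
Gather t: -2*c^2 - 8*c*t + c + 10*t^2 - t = -2*c^2 + c + 10*t^2 + t*(-8*c - 1)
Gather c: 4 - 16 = -12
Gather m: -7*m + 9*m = 2*m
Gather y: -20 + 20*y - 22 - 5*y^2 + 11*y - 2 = -5*y^2 + 31*y - 44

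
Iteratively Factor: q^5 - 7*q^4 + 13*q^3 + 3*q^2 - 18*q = (q - 3)*(q^4 - 4*q^3 + q^2 + 6*q) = (q - 3)^2*(q^3 - q^2 - 2*q) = q*(q - 3)^2*(q^2 - q - 2) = q*(q - 3)^2*(q + 1)*(q - 2)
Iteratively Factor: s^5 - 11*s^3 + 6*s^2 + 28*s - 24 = (s - 2)*(s^4 + 2*s^3 - 7*s^2 - 8*s + 12) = (s - 2)*(s + 2)*(s^3 - 7*s + 6) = (s - 2)*(s + 2)*(s + 3)*(s^2 - 3*s + 2) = (s - 2)*(s - 1)*(s + 2)*(s + 3)*(s - 2)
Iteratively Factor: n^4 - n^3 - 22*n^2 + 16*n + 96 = (n + 2)*(n^3 - 3*n^2 - 16*n + 48) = (n - 3)*(n + 2)*(n^2 - 16) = (n - 3)*(n + 2)*(n + 4)*(n - 4)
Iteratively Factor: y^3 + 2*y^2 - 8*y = (y - 2)*(y^2 + 4*y) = y*(y - 2)*(y + 4)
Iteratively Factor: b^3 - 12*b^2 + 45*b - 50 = (b - 2)*(b^2 - 10*b + 25) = (b - 5)*(b - 2)*(b - 5)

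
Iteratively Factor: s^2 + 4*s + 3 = (s + 1)*(s + 3)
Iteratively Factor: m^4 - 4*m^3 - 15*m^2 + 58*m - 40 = (m - 1)*(m^3 - 3*m^2 - 18*m + 40) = (m - 2)*(m - 1)*(m^2 - m - 20) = (m - 2)*(m - 1)*(m + 4)*(m - 5)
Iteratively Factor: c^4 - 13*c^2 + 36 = (c - 2)*(c^3 + 2*c^2 - 9*c - 18) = (c - 2)*(c + 3)*(c^2 - c - 6) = (c - 2)*(c + 2)*(c + 3)*(c - 3)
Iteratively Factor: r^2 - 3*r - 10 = (r - 5)*(r + 2)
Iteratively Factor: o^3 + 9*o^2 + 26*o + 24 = (o + 2)*(o^2 + 7*o + 12) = (o + 2)*(o + 3)*(o + 4)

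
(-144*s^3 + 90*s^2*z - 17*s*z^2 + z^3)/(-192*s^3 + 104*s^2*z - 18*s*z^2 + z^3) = (-3*s + z)/(-4*s + z)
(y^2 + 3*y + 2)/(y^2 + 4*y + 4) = (y + 1)/(y + 2)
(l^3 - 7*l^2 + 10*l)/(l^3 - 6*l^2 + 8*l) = (l - 5)/(l - 4)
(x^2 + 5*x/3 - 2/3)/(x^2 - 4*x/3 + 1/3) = (x + 2)/(x - 1)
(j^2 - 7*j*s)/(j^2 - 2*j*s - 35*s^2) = j/(j + 5*s)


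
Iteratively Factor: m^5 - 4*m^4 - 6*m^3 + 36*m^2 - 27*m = (m)*(m^4 - 4*m^3 - 6*m^2 + 36*m - 27) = m*(m - 1)*(m^3 - 3*m^2 - 9*m + 27) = m*(m - 3)*(m - 1)*(m^2 - 9) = m*(m - 3)^2*(m - 1)*(m + 3)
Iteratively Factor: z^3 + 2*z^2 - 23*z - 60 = (z + 3)*(z^2 - z - 20) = (z + 3)*(z + 4)*(z - 5)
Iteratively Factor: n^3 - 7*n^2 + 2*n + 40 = (n - 4)*(n^2 - 3*n - 10) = (n - 5)*(n - 4)*(n + 2)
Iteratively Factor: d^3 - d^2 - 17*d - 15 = (d - 5)*(d^2 + 4*d + 3) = (d - 5)*(d + 1)*(d + 3)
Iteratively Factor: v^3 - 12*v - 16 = (v + 2)*(v^2 - 2*v - 8) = (v - 4)*(v + 2)*(v + 2)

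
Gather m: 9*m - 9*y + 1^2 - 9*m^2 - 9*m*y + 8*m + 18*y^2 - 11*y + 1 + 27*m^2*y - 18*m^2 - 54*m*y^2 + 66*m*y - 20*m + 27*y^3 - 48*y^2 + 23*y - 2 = m^2*(27*y - 27) + m*(-54*y^2 + 57*y - 3) + 27*y^3 - 30*y^2 + 3*y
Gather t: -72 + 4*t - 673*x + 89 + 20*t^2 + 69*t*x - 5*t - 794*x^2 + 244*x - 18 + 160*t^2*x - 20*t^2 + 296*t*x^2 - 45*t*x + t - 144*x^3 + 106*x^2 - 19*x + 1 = 160*t^2*x + t*(296*x^2 + 24*x) - 144*x^3 - 688*x^2 - 448*x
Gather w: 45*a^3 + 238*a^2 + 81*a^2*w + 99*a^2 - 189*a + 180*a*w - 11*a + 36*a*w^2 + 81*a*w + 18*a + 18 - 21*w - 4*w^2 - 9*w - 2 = 45*a^3 + 337*a^2 - 182*a + w^2*(36*a - 4) + w*(81*a^2 + 261*a - 30) + 16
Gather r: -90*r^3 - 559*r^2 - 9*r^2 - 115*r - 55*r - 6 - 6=-90*r^3 - 568*r^2 - 170*r - 12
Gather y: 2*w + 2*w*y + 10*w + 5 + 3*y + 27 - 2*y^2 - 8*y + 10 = 12*w - 2*y^2 + y*(2*w - 5) + 42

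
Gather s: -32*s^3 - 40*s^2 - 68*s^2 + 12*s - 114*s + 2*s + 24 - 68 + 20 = -32*s^3 - 108*s^2 - 100*s - 24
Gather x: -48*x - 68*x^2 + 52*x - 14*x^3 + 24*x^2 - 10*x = -14*x^3 - 44*x^2 - 6*x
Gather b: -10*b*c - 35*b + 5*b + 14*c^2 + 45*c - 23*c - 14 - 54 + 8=b*(-10*c - 30) + 14*c^2 + 22*c - 60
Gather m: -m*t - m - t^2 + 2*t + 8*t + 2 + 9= m*(-t - 1) - t^2 + 10*t + 11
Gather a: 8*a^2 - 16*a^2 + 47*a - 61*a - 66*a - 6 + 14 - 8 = -8*a^2 - 80*a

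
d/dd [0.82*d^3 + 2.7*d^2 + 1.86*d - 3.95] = 2.46*d^2 + 5.4*d + 1.86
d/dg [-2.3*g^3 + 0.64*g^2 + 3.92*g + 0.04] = -6.9*g^2 + 1.28*g + 3.92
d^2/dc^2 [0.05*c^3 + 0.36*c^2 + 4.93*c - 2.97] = 0.3*c + 0.72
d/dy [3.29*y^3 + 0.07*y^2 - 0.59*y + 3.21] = 9.87*y^2 + 0.14*y - 0.59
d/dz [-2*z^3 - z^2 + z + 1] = -6*z^2 - 2*z + 1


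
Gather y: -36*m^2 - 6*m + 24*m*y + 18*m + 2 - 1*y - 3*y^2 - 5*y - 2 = -36*m^2 + 12*m - 3*y^2 + y*(24*m - 6)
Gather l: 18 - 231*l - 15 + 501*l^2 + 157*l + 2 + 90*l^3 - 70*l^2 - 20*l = 90*l^3 + 431*l^2 - 94*l + 5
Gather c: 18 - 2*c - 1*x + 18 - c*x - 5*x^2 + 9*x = c*(-x - 2) - 5*x^2 + 8*x + 36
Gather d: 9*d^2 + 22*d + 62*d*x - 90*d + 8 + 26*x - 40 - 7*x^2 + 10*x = 9*d^2 + d*(62*x - 68) - 7*x^2 + 36*x - 32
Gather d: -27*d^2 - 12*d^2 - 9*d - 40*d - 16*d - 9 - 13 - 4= -39*d^2 - 65*d - 26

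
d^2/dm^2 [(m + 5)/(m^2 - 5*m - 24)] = 2*(-3*m*(-m^2 + 5*m + 24) - (m + 5)*(2*m - 5)^2)/(-m^2 + 5*m + 24)^3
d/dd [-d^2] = -2*d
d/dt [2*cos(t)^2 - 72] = -2*sin(2*t)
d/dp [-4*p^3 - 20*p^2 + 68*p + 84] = -12*p^2 - 40*p + 68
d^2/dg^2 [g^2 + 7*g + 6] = 2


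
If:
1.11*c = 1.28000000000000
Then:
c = 1.15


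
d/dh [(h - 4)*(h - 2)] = 2*h - 6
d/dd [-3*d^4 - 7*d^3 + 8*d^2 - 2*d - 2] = -12*d^3 - 21*d^2 + 16*d - 2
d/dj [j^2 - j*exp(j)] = -j*exp(j) + 2*j - exp(j)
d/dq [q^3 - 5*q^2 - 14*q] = 3*q^2 - 10*q - 14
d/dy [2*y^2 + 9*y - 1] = 4*y + 9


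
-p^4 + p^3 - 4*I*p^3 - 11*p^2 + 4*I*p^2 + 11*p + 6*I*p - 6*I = (p - I)*(p + 6*I)*(I*p + 1)*(I*p - I)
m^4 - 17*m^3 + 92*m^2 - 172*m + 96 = (m - 8)*(m - 6)*(m - 2)*(m - 1)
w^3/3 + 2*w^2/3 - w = w*(w/3 + 1)*(w - 1)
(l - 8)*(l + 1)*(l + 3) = l^3 - 4*l^2 - 29*l - 24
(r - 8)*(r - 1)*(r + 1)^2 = r^4 - 7*r^3 - 9*r^2 + 7*r + 8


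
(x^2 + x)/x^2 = (x + 1)/x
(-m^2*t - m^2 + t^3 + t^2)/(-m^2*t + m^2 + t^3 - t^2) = (t + 1)/(t - 1)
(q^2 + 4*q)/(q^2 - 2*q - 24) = q/(q - 6)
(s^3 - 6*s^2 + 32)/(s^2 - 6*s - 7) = (-s^3 + 6*s^2 - 32)/(-s^2 + 6*s + 7)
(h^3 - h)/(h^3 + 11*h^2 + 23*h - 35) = h*(h + 1)/(h^2 + 12*h + 35)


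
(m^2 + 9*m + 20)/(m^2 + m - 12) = (m + 5)/(m - 3)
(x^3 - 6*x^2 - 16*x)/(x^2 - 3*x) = (x^2 - 6*x - 16)/(x - 3)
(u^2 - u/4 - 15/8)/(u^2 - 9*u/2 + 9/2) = (u + 5/4)/(u - 3)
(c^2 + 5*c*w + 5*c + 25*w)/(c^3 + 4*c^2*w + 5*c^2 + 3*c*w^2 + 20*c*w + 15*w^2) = (c + 5*w)/(c^2 + 4*c*w + 3*w^2)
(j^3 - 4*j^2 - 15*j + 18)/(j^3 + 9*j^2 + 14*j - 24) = (j^2 - 3*j - 18)/(j^2 + 10*j + 24)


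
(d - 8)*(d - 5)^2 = d^3 - 18*d^2 + 105*d - 200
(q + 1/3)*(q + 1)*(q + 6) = q^3 + 22*q^2/3 + 25*q/3 + 2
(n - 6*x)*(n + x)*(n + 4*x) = n^3 - n^2*x - 26*n*x^2 - 24*x^3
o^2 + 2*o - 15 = (o - 3)*(o + 5)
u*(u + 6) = u^2 + 6*u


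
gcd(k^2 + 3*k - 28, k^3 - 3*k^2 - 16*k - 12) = 1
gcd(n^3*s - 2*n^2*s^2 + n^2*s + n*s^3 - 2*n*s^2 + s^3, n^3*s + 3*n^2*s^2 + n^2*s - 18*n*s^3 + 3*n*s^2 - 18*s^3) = n*s + s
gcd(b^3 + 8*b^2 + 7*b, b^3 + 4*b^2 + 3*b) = b^2 + b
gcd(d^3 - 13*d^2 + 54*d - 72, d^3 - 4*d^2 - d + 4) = d - 4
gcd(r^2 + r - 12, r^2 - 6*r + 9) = r - 3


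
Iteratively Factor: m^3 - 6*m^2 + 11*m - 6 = (m - 1)*(m^2 - 5*m + 6) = (m - 3)*(m - 1)*(m - 2)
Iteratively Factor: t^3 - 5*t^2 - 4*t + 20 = (t + 2)*(t^2 - 7*t + 10) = (t - 2)*(t + 2)*(t - 5)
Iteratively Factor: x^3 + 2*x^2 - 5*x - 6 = (x + 3)*(x^2 - x - 2) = (x + 1)*(x + 3)*(x - 2)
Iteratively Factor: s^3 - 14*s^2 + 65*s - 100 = (s - 4)*(s^2 - 10*s + 25) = (s - 5)*(s - 4)*(s - 5)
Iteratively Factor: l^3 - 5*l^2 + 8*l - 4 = (l - 1)*(l^2 - 4*l + 4) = (l - 2)*(l - 1)*(l - 2)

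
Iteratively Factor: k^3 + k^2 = (k + 1)*(k^2) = k*(k + 1)*(k)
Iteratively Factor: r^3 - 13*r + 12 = (r - 1)*(r^2 + r - 12) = (r - 3)*(r - 1)*(r + 4)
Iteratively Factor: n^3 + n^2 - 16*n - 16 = (n - 4)*(n^2 + 5*n + 4) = (n - 4)*(n + 4)*(n + 1)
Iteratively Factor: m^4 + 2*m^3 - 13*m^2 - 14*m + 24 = (m - 1)*(m^3 + 3*m^2 - 10*m - 24) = (m - 3)*(m - 1)*(m^2 + 6*m + 8) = (m - 3)*(m - 1)*(m + 2)*(m + 4)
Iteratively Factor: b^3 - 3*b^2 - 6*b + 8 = (b - 4)*(b^2 + b - 2) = (b - 4)*(b - 1)*(b + 2)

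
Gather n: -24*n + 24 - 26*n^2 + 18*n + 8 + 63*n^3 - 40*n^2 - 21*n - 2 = 63*n^3 - 66*n^2 - 27*n + 30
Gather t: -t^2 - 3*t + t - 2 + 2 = -t^2 - 2*t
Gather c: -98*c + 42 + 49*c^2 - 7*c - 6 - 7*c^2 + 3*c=42*c^2 - 102*c + 36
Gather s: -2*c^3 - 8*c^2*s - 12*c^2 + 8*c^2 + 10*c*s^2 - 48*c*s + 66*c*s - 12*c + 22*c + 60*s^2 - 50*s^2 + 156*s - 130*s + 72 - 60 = -2*c^3 - 4*c^2 + 10*c + s^2*(10*c + 10) + s*(-8*c^2 + 18*c + 26) + 12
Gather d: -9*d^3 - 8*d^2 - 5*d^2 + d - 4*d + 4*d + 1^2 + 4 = -9*d^3 - 13*d^2 + d + 5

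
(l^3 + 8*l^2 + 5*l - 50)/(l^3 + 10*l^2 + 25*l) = (l - 2)/l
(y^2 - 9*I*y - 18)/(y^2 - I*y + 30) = (y - 3*I)/(y + 5*I)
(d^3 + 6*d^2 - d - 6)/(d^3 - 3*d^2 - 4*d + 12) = (d^3 + 6*d^2 - d - 6)/(d^3 - 3*d^2 - 4*d + 12)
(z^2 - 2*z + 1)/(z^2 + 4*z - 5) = (z - 1)/(z + 5)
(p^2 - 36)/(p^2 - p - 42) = (p - 6)/(p - 7)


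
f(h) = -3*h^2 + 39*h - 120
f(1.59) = -65.57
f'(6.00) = 3.00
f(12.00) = -84.00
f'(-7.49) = 83.94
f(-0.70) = -148.77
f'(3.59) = 17.46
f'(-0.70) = 43.20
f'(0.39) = 36.66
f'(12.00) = -33.00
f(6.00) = 6.00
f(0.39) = -105.25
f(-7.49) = -580.41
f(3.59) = -18.65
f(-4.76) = -373.61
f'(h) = 39 - 6*h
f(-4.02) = -325.26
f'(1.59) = 29.46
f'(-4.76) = 67.56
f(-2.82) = -253.84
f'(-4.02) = 63.12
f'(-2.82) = 55.92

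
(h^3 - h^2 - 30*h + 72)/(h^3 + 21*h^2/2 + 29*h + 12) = 2*(h^2 - 7*h + 12)/(2*h^2 + 9*h + 4)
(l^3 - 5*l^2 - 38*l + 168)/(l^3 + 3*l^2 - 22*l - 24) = (l - 7)/(l + 1)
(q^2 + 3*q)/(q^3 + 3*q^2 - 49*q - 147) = q/(q^2 - 49)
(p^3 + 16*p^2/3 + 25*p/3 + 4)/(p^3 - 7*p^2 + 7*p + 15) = (p^2 + 13*p/3 + 4)/(p^2 - 8*p + 15)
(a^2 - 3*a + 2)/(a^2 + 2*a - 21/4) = 4*(a^2 - 3*a + 2)/(4*a^2 + 8*a - 21)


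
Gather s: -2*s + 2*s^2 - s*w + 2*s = 2*s^2 - s*w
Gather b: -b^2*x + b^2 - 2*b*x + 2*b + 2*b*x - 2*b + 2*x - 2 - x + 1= b^2*(1 - x) + x - 1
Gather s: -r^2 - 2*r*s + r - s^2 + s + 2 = -r^2 + r - s^2 + s*(1 - 2*r) + 2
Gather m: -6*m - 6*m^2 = -6*m^2 - 6*m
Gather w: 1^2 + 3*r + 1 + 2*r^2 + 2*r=2*r^2 + 5*r + 2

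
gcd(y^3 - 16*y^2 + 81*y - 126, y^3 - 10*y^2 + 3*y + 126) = y^2 - 13*y + 42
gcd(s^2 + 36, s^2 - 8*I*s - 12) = s - 6*I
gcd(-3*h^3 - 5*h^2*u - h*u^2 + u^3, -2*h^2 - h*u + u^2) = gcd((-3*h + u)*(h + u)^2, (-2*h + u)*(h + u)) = h + u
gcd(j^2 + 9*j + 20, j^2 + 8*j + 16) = j + 4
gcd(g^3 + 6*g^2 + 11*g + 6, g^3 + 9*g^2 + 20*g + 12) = g^2 + 3*g + 2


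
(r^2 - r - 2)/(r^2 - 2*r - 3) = (r - 2)/(r - 3)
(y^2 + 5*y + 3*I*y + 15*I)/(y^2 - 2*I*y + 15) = (y + 5)/(y - 5*I)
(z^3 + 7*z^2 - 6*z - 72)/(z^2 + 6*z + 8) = (z^2 + 3*z - 18)/(z + 2)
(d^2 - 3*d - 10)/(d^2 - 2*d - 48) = (-d^2 + 3*d + 10)/(-d^2 + 2*d + 48)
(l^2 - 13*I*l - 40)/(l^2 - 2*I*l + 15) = (l - 8*I)/(l + 3*I)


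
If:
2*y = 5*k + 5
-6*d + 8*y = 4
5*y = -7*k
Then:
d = 62/117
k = -25/39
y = 35/39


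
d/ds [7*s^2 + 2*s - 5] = 14*s + 2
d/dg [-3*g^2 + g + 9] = 1 - 6*g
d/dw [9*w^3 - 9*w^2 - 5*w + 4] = 27*w^2 - 18*w - 5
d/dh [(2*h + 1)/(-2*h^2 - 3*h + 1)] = (4*h^2 + 4*h + 5)/(4*h^4 + 12*h^3 + 5*h^2 - 6*h + 1)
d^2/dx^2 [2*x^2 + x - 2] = 4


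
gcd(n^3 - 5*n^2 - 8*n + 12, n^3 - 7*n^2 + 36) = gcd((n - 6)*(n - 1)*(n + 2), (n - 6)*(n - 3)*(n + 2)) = n^2 - 4*n - 12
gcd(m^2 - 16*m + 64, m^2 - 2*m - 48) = m - 8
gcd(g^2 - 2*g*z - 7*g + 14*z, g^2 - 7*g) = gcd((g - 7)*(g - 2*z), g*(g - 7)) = g - 7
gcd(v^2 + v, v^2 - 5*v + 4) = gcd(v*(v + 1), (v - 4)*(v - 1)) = 1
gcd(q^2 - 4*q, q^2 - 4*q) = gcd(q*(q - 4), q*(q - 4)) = q^2 - 4*q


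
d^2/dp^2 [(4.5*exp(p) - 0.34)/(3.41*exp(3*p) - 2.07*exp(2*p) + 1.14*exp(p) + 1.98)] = (209.3058*exp(6*p) - 130.874436*exp(5*p) - 24.291612*exp(4*p) - 392.832096*exp(3*p) + 133.729704*exp(2*p) - 16.17336*exp(p) + 18.409248)*exp(p)/(39.651821*exp(9*p) - 72.210501*exp(8*p) + 83.602629*exp(7*p) + 11.919663*exp(6*p) - 55.90809*exp(5*p) + 63.564102*exp(4*p) + 13.552812*exp(3*p) - 16.62606*exp(2*p) + 13.407768*exp(p) + 7.762392)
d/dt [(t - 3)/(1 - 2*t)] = -5/(2*t - 1)^2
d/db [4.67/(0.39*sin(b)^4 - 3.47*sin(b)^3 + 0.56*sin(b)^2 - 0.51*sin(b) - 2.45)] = (-7.2852*sin(b)^3 + 48.6147*sin(b)^2 - 5.2304*sin(b) + 2.3817)*cos(b)/(-0.39*sin(b)^4 + 3.47*sin(b)^3 - 0.56*sin(b)^2 + 0.51*sin(b) + 2.45)^2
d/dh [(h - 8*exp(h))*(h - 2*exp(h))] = -10*h*exp(h) + 2*h + 32*exp(2*h) - 10*exp(h)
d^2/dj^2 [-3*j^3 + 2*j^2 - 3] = 4 - 18*j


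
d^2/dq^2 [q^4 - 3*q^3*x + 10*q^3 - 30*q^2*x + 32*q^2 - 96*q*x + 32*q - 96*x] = 12*q^2 - 18*q*x + 60*q - 60*x + 64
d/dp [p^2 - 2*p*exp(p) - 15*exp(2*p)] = -2*p*exp(p) + 2*p - 30*exp(2*p) - 2*exp(p)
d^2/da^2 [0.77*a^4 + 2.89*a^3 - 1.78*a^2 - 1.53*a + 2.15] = 9.24*a^2 + 17.34*a - 3.56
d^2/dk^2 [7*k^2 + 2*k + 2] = 14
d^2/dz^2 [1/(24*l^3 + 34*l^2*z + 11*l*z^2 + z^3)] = 2*(-(11*l + 3*z)*(24*l^3 + 34*l^2*z + 11*l*z^2 + z^3) + (34*l^2 + 22*l*z + 3*z^2)^2)/(24*l^3 + 34*l^2*z + 11*l*z^2 + z^3)^3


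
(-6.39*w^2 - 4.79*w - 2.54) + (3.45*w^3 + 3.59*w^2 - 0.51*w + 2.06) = 3.45*w^3 - 2.8*w^2 - 5.3*w - 0.48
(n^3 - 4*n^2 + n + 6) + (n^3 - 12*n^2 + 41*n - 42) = 2*n^3 - 16*n^2 + 42*n - 36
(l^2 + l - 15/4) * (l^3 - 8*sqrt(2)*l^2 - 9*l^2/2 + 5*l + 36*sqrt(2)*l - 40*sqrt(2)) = l^5 - 8*sqrt(2)*l^4 - 7*l^4/2 - 13*l^3/4 + 28*sqrt(2)*l^3 + 175*l^2/8 + 26*sqrt(2)*l^2 - 175*sqrt(2)*l - 75*l/4 + 150*sqrt(2)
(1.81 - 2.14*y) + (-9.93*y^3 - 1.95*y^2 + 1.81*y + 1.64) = -9.93*y^3 - 1.95*y^2 - 0.33*y + 3.45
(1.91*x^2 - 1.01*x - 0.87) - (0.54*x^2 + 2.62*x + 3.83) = 1.37*x^2 - 3.63*x - 4.7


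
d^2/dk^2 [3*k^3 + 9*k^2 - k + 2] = 18*k + 18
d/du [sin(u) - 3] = cos(u)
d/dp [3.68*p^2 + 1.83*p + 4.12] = 7.36*p + 1.83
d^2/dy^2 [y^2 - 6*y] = 2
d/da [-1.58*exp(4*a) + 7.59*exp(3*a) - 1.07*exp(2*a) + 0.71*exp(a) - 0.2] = (-6.32*exp(3*a) + 22.77*exp(2*a) - 2.14*exp(a) + 0.71)*exp(a)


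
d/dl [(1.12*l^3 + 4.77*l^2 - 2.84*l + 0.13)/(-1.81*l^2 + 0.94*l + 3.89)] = (-2.0272*l^4 + 2.1056*l^3 + 12.4138*l^2 + 37.5812*l - 11.1698)/(3.2761*l^4 - 3.4028*l^3 - 13.1982*l^2 + 7.3132*l + 15.1321)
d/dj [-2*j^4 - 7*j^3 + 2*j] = -8*j^3 - 21*j^2 + 2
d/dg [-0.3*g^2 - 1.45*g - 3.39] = -0.6*g - 1.45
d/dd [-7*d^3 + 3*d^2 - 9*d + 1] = -21*d^2 + 6*d - 9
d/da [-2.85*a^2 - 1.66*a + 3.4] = -5.7*a - 1.66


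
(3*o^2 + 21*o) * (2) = 6*o^2 + 42*o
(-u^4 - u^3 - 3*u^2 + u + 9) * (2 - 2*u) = 2*u^5 + 4*u^3 - 8*u^2 - 16*u + 18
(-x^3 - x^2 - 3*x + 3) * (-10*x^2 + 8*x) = 10*x^5 + 2*x^4 + 22*x^3 - 54*x^2 + 24*x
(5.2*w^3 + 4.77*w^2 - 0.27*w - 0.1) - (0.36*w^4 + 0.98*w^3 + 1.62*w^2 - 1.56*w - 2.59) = -0.36*w^4 + 4.22*w^3 + 3.15*w^2 + 1.29*w + 2.49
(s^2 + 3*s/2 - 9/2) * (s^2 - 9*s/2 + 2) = s^4 - 3*s^3 - 37*s^2/4 + 93*s/4 - 9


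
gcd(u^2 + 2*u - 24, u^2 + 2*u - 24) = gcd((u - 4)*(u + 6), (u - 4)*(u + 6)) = u^2 + 2*u - 24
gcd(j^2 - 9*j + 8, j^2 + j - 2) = j - 1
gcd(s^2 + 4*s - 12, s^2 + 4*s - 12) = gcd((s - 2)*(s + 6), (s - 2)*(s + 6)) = s^2 + 4*s - 12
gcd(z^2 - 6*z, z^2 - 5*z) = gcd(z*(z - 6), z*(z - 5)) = z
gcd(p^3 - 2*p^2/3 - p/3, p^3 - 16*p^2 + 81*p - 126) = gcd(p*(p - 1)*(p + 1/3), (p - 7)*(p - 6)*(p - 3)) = 1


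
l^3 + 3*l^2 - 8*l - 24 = (l + 3)*(l - 2*sqrt(2))*(l + 2*sqrt(2))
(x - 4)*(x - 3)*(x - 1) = x^3 - 8*x^2 + 19*x - 12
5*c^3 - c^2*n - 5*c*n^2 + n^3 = (-5*c + n)*(-c + n)*(c + n)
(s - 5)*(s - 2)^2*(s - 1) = s^4 - 10*s^3 + 33*s^2 - 44*s + 20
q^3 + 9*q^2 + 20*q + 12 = (q + 1)*(q + 2)*(q + 6)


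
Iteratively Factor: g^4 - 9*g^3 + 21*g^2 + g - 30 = (g - 2)*(g^3 - 7*g^2 + 7*g + 15) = (g - 3)*(g - 2)*(g^2 - 4*g - 5) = (g - 3)*(g - 2)*(g + 1)*(g - 5)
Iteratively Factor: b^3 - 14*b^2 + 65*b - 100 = (b - 5)*(b^2 - 9*b + 20) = (b - 5)^2*(b - 4)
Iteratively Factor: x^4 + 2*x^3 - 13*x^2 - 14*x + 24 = (x - 3)*(x^3 + 5*x^2 + 2*x - 8) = (x - 3)*(x - 1)*(x^2 + 6*x + 8) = (x - 3)*(x - 1)*(x + 4)*(x + 2)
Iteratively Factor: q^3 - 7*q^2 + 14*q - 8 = (q - 4)*(q^2 - 3*q + 2) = (q - 4)*(q - 2)*(q - 1)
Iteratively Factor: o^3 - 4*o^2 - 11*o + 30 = (o - 5)*(o^2 + o - 6) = (o - 5)*(o + 3)*(o - 2)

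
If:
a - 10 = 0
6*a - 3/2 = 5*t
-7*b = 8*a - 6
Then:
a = 10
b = -74/7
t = 117/10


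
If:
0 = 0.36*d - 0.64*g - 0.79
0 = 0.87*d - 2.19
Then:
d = 2.52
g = 0.18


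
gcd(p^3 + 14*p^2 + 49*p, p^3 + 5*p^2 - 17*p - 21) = p + 7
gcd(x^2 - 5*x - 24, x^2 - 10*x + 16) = x - 8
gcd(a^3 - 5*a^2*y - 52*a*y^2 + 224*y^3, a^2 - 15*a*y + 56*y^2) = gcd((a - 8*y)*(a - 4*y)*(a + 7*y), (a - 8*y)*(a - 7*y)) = -a + 8*y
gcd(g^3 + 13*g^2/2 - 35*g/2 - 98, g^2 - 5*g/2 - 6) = g - 4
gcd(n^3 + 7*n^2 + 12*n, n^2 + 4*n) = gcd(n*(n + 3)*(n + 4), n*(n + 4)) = n^2 + 4*n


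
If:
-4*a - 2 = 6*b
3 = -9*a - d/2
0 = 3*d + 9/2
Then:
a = -1/4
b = -1/6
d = -3/2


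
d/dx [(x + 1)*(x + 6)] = 2*x + 7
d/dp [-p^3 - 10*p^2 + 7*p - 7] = -3*p^2 - 20*p + 7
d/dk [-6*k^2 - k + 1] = -12*k - 1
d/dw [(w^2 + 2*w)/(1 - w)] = (-w^2 + 2*w + 2)/(w^2 - 2*w + 1)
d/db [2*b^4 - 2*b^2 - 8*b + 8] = 8*b^3 - 4*b - 8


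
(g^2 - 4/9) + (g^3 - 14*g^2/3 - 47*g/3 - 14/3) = g^3 - 11*g^2/3 - 47*g/3 - 46/9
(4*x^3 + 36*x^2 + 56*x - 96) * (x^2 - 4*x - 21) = 4*x^5 + 20*x^4 - 172*x^3 - 1076*x^2 - 792*x + 2016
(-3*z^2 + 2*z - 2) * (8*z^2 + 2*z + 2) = -24*z^4 + 10*z^3 - 18*z^2 - 4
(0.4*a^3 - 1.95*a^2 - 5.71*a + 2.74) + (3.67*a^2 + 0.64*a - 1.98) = 0.4*a^3 + 1.72*a^2 - 5.07*a + 0.76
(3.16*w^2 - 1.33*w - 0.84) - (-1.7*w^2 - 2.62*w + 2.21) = 4.86*w^2 + 1.29*w - 3.05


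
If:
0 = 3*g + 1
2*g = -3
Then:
No Solution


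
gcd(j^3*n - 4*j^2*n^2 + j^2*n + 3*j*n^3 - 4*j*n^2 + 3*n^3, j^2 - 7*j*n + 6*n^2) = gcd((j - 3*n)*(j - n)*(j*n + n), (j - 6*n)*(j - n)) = j - n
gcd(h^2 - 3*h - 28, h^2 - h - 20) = h + 4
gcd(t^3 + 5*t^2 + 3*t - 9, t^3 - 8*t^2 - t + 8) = t - 1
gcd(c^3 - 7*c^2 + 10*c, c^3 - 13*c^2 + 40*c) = c^2 - 5*c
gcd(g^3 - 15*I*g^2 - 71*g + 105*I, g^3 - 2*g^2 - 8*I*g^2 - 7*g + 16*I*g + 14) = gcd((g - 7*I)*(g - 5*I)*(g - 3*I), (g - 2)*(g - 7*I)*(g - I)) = g - 7*I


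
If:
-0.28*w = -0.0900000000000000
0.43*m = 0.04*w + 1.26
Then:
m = 2.96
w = 0.32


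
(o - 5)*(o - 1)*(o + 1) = o^3 - 5*o^2 - o + 5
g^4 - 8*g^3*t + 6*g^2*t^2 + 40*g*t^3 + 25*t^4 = (g - 5*t)^2*(g + t)^2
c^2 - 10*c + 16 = (c - 8)*(c - 2)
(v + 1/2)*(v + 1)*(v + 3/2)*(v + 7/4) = v^4 + 19*v^3/4 + 8*v^2 + 89*v/16 + 21/16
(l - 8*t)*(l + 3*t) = l^2 - 5*l*t - 24*t^2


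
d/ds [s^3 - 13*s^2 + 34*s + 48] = 3*s^2 - 26*s + 34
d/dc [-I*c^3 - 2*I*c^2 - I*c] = I*(-3*c^2 - 4*c - 1)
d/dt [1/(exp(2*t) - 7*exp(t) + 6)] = (7 - 2*exp(t))*exp(t)/(exp(2*t) - 7*exp(t) + 6)^2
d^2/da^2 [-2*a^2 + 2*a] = -4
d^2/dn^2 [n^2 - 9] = 2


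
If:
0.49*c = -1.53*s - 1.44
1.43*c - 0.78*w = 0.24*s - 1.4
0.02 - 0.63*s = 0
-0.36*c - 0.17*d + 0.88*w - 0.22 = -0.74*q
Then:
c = -3.04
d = 4.35294117647059*q - 14.4506535214819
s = 0.03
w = -3.78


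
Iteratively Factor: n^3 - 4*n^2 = (n)*(n^2 - 4*n) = n^2*(n - 4)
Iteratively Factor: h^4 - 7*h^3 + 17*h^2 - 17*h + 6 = (h - 1)*(h^3 - 6*h^2 + 11*h - 6) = (h - 2)*(h - 1)*(h^2 - 4*h + 3) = (h - 2)*(h - 1)^2*(h - 3)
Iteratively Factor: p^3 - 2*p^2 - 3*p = (p - 3)*(p^2 + p) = p*(p - 3)*(p + 1)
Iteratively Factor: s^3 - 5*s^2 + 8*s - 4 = (s - 2)*(s^2 - 3*s + 2) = (s - 2)^2*(s - 1)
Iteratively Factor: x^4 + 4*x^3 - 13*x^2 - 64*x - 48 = (x - 4)*(x^3 + 8*x^2 + 19*x + 12) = (x - 4)*(x + 3)*(x^2 + 5*x + 4) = (x - 4)*(x + 1)*(x + 3)*(x + 4)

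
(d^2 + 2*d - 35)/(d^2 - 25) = (d + 7)/(d + 5)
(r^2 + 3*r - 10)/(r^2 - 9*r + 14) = (r + 5)/(r - 7)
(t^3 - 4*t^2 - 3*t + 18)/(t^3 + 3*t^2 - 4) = (t^2 - 6*t + 9)/(t^2 + t - 2)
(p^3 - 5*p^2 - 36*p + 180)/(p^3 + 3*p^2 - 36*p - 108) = (p - 5)/(p + 3)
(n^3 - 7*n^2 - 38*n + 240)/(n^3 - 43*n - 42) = (n^2 - 13*n + 40)/(n^2 - 6*n - 7)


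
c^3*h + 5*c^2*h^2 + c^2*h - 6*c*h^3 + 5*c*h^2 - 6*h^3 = (c - h)*(c + 6*h)*(c*h + h)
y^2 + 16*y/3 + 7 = (y + 7/3)*(y + 3)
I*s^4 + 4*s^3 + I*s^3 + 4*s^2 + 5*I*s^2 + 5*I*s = s*(s - 5*I)*(s + I)*(I*s + I)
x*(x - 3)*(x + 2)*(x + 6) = x^4 + 5*x^3 - 12*x^2 - 36*x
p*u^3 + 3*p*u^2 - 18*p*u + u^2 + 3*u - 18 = (u - 3)*(u + 6)*(p*u + 1)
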